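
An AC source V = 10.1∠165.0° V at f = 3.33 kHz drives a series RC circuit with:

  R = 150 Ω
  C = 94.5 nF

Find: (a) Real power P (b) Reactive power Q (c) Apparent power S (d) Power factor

Step 1 — Angular frequency: ω = 2π·f = 2π·3330 = 2.092e+04 rad/s.
Step 2 — Component impedances:
  R: Z = R = 150 Ω
  C: Z = 1/(jωC) = -j/(ω·C) = 0 - j505.8 Ω
Step 3 — Series combination: Z_total = R + C = 150 - j505.8 Ω = 527.5∠-73.5° Ω.
Step 4 — Source phasor: V = 10.1∠165.0° V = -9.756 + j2.614 V.
Step 5 — Current: I = V / Z = -0.01001 - j0.01632 A = 0.01915∠-121.5° A.
Step 6 — Complex power: S = V·I* = 0.05498 - j0.1854 VA.
Step 7 — Real power: P = Re(S) = 0.05498 W.
Step 8 — Reactive power: Q = Im(S) = -0.1854 VAR.
Step 9 — Apparent power: |S| = 0.1934 VA.
Step 10 — Power factor: PF = P/|S| = 0.2843 (leading).

(a) P = 0.05498 W  (b) Q = -0.1854 VAR  (c) S = 0.1934 VA  (d) PF = 0.2843 (leading)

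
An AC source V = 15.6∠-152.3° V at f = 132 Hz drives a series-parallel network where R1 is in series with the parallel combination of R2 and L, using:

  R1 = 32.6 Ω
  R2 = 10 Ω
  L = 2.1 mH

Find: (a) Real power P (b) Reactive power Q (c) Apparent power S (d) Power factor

Step 1 — Angular frequency: ω = 2π·f = 2π·132 = 829.4 rad/s.
Step 2 — Component impedances:
  R1: Z = R = 32.6 Ω
  R2: Z = R = 10 Ω
  L: Z = jωL = j·829.4·0.0021 = 0 + j1.742 Ω
Step 3 — Parallel branch: R2 || L = 1/(1/R2 + 1/L) = 0.2944 + j1.69 Ω.
Step 4 — Series with R1: Z_total = R1 + (R2 || L) = 32.89 + j1.69 Ω = 32.94∠2.9° Ω.
Step 5 — Source phasor: V = 15.6∠-152.3° V = -13.81 - j7.252 V.
Step 6 — Current: I = V / Z = -0.4301 - j0.1983 A = 0.4736∠-155.2° A.
Step 7 — Complex power: S = V·I* = 7.379 + j0.3792 VA.
Step 8 — Real power: P = Re(S) = 7.379 W.
Step 9 — Reactive power: Q = Im(S) = 0.3792 VAR.
Step 10 — Apparent power: |S| = 7.388 VA.
Step 11 — Power factor: PF = P/|S| = 0.9987 (lagging).

(a) P = 7.379 W  (b) Q = 0.3792 VAR  (c) S = 7.388 VA  (d) PF = 0.9987 (lagging)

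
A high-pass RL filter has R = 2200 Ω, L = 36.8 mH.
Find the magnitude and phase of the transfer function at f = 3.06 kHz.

Step 1 — Angular frequency: ω = 2π·3060 = 1.923e+04 rad/s.
Step 2 — Transfer function: H(jω) = jωL/(R + jωL).
Step 3 — Numerator jωL = j·707.5; denominator R + jωL = 2200 + j707.5.
Step 4 — H = 0.09374 + j0.2915.
Step 5 — Magnitude: |H| = 0.3062 (-10.3 dB); phase: φ = 72.2°.

|H| = 0.3062 (-10.3 dB), φ = 72.2°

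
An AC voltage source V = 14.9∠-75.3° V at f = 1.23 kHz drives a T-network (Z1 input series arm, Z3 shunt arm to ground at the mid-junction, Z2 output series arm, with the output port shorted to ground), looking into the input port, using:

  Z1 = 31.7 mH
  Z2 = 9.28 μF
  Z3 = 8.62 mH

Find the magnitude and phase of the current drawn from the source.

Step 1 — Angular frequency: ω = 2π·f = 2π·1230 = 7728 rad/s.
Step 2 — Component impedances:
  Z1: Z = jωL = j·7728·0.0317 = 0 + j245 Ω
  Z2: Z = 1/(jωC) = -j/(ω·C) = 0 - j13.94 Ω
  Z3: Z = jωL = j·7728·0.00862 = 0 + j66.62 Ω
Step 3 — With the output port shorted to ground, the output series arm Z2 runs from the junction to ground; the shunt arm Z3 also runs from the junction to ground. They appear in parallel: Z3 || Z2 = 0 - j17.63 Ω.
Step 4 — Series with input arm Z1: Z_in = Z1 + (Z3 || Z2) = 0 + j227.4 Ω = 227.4∠90.0° Ω.
Step 5 — Source phasor: V = 14.9∠-75.3° V = 3.781 - j14.41 V.
Step 6 — Ohm's law: I = V / Z_total = (3.781 - j14.41) / (0 + j227.4) = -0.06339 - j0.01663 A.
Step 7 — Convert to polar: |I| = 0.06554 A, ∠I = -165.3°.

I = 0.06554∠-165.3° A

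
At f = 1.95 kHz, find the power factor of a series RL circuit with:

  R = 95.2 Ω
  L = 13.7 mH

Step 1 — Angular frequency: ω = 2π·f = 2π·1950 = 1.225e+04 rad/s.
Step 2 — Component impedances:
  R: Z = R = 95.2 Ω
  L: Z = jωL = j·1.225e+04·0.0137 = 0 + j167.9 Ω
Step 3 — Series combination: Z_total = R + L = 95.2 + j167.9 Ω = 193∠60.4° Ω.
Step 4 — Power factor: PF = cos(φ) = Re(Z)/|Z| = 95.2/193 = 0.4933.
Step 5 — Type: Im(Z) = 167.9 ⇒ lagging (phase φ = 60.4°).

PF = 0.4933 (lagging, φ = 60.4°)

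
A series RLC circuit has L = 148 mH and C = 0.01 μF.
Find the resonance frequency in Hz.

Step 1 — Resonance condition Im(Z)=0 gives ω₀ = 1/√(LC).
Step 2 — ω₀ = 1/√(0.148·1e-08) = 2.599e+04 rad/s.
Step 3 — f₀ = ω₀/(2π) = 4137 Hz.

f₀ = 4137 Hz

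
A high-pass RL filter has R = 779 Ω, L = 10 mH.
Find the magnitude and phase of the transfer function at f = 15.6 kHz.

Step 1 — Angular frequency: ω = 2π·1.56e+04 = 9.802e+04 rad/s.
Step 2 — Transfer function: H(jω) = jωL/(R + jωL).
Step 3 — Numerator jωL = j·980.2; denominator R + jωL = 779 + j980.2.
Step 4 — H = 0.6129 + j0.4871.
Step 5 — Magnitude: |H| = 0.7829 (-2.1 dB); phase: φ = 38.5°.

|H| = 0.7829 (-2.1 dB), φ = 38.5°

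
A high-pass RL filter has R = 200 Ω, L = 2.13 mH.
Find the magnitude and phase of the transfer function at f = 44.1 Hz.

Step 1 — Angular frequency: ω = 2π·44.1 = 277.1 rad/s.
Step 2 — Transfer function: H(jω) = jωL/(R + jωL).
Step 3 — Numerator jωL = j·0.5902; denominator R + jωL = 200 + j0.5902.
Step 4 — H = 8.708e-06 + j0.002951.
Step 5 — Magnitude: |H| = 0.002951 (-50.6 dB); phase: φ = 89.8°.

|H| = 0.002951 (-50.6 dB), φ = 89.8°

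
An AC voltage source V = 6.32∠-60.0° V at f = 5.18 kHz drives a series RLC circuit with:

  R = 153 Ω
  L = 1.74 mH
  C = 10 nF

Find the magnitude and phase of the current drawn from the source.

Step 1 — Angular frequency: ω = 2π·f = 2π·5180 = 3.255e+04 rad/s.
Step 2 — Component impedances:
  R: Z = R = 153 Ω
  L: Z = jωL = j·3.255e+04·0.00174 = 0 + j56.63 Ω
  C: Z = 1/(jωC) = -j/(ω·C) = 0 - j3072 Ω
Step 3 — Series combination: Z_total = R + L + C = 153 - j3016 Ω = 3020∠-87.1° Ω.
Step 4 — Source phasor: V = 6.32∠-60.0° V = 3.16 - j5.473 V.
Step 5 — Ohm's law: I = V / Z_total = (3.16 - j5.473) / (153 - j3016) = 0.001863 + j0.0009533 A.
Step 6 — Convert to polar: |I| = 0.002093 A, ∠I = 27.1°.

I = 0.002093∠27.1° A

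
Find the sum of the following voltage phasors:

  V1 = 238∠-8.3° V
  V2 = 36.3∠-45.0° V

Step 1 — Convert each phasor to rectangular form:
  V1 = 238·(cos(-8.3°) + j·sin(-8.3°)) = 235.5 - j34.36 V
  V2 = 36.3·(cos(-45.0°) + j·sin(-45.0°)) = 25.67 - j25.67 V
Step 2 — Sum components: V_total = 261.2 - j60.02 V.
Step 3 — Convert to polar: |V_total| = 268 V, ∠V_total = -12.9°.

V_total = 268∠-12.9° V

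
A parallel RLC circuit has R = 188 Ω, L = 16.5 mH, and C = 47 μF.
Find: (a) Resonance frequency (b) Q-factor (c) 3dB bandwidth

Step 1 — Resonance: ω₀ = 1/√(LC) = 1/√(0.0165·4.7e-05) = 1136 rad/s.
Step 2 — f₀ = ω₀/(2π) = 180.7 Hz.
Step 3 — Parallel Q: Q = R/(ω₀L) = 188/(1136·0.0165) = 10.03.
Step 4 — Bandwidth: Δω = ω₀/Q = 113.2 rad/s; BW = Δω/(2π) = 18.01 Hz.

(a) f₀ = 180.7 Hz  (b) Q = 10.03  (c) BW = 18.01 Hz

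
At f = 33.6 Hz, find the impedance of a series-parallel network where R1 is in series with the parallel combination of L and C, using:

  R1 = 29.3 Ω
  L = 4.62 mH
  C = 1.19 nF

Step 1 — Angular frequency: ω = 2π·f = 2π·33.6 = 211.1 rad/s.
Step 2 — Component impedances:
  R1: Z = R = 29.3 Ω
  L: Z = jωL = j·211.1·0.00462 = 0 + j0.9754 Ω
  C: Z = 1/(jωC) = -j/(ω·C) = 0 - j3.98e+06 Ω
Step 3 — Parallel branch: L || C = 1/(1/L + 1/C) = 0 + j0.9754 Ω.
Step 4 — Series with R1: Z_total = R1 + (L || C) = 29.3 + j0.9754 Ω = 29.32∠1.9° Ω.

Z = 29.3 + j0.9754 Ω = 29.32∠1.9° Ω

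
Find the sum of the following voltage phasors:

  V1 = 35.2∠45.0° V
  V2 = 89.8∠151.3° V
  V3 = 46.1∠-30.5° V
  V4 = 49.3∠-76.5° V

Step 1 — Convert each phasor to rectangular form:
  V1 = 35.2·(cos(45.0°) + j·sin(45.0°)) = 24.89 + j24.89 V
  V2 = 89.8·(cos(151.3°) + j·sin(151.3°)) = -78.77 + j43.12 V
  V3 = 46.1·(cos(-30.5°) + j·sin(-30.5°)) = 39.72 - j23.4 V
  V4 = 49.3·(cos(-76.5°) + j·sin(-76.5°)) = 11.51 - j47.94 V
Step 2 — Sum components: V_total = -2.648 - j3.321 V.
Step 3 — Convert to polar: |V_total| = 4.247 V, ∠V_total = -128.6°.

V_total = 4.247∠-128.6° V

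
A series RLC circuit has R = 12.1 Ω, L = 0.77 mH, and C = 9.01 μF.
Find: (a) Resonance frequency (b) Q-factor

Step 1 — Resonance condition Im(Z)=0 gives ω₀ = 1/√(LC).
Step 2 — ω₀ = 1/√(0.00077·9.01e-06) = 1.201e+04 rad/s.
Step 3 — f₀ = ω₀/(2π) = 1911 Hz.
Step 4 — Series Q: Q = ω₀L/R = 1.201e+04·0.00077/12.1 = 0.764.

(a) f₀ = 1911 Hz  (b) Q = 0.764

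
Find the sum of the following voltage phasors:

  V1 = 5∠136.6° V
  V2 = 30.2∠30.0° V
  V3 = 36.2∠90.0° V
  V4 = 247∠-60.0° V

Step 1 — Convert each phasor to rectangular form:
  V1 = 5·(cos(136.6°) + j·sin(136.6°)) = -3.633 + j3.435 V
  V2 = 30.2·(cos(30.0°) + j·sin(30.0°)) = 26.15 + j15.1 V
  V3 = 36.2·(cos(90.0°) + j·sin(90.0°)) = 0 + j36.2 V
  V4 = 247·(cos(-60.0°) + j·sin(-60.0°)) = 123.5 - j213.9 V
Step 2 — Sum components: V_total = 146 - j159.2 V.
Step 3 — Convert to polar: |V_total| = 216 V, ∠V_total = -47.5°.

V_total = 216∠-47.5° V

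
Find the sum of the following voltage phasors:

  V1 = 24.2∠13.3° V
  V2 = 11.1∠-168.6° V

Step 1 — Convert each phasor to rectangular form:
  V1 = 24.2·(cos(13.3°) + j·sin(13.3°)) = 23.55 + j5.567 V
  V2 = 11.1·(cos(-168.6°) + j·sin(-168.6°)) = -10.88 - j2.194 V
Step 2 — Sum components: V_total = 12.67 + j3.373 V.
Step 3 — Convert to polar: |V_total| = 13.11 V, ∠V_total = 14.9°.

V_total = 13.11∠14.9° V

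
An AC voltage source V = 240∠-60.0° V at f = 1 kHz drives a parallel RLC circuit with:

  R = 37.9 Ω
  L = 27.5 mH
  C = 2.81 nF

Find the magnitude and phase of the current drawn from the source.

Step 1 — Angular frequency: ω = 2π·f = 2π·1000 = 6283 rad/s.
Step 2 — Component impedances:
  R: Z = R = 37.9 Ω
  L: Z = jωL = j·6283·0.0275 = 0 + j172.8 Ω
  C: Z = 1/(jωC) = -j/(ω·C) = 0 - j5.664e+04 Ω
Step 3 — Parallel combination: 1/Z_total = 1/R + 1/L + 1/C; Z_total = 36.17 + j7.91 Ω = 37.03∠12.3° Ω.
Step 4 — Source phasor: V = 240∠-60.0° V = 120 - j207.8 V.
Step 5 — Ohm's law: I = V / Z_total = (120 - j207.8) / (36.17 + j7.91) = 1.967 - j6.176 A.
Step 6 — Convert to polar: |I| = 6.482 A, ∠I = -72.3°.

I = 6.482∠-72.3° A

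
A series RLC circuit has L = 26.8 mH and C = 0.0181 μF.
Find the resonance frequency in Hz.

Step 1 — Resonance condition Im(Z)=0 gives ω₀ = 1/√(LC).
Step 2 — ω₀ = 1/√(0.0268·1.81e-08) = 4.54e+04 rad/s.
Step 3 — f₀ = ω₀/(2π) = 7226 Hz.

f₀ = 7226 Hz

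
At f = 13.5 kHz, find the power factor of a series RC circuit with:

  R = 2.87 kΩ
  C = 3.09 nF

Step 1 — Angular frequency: ω = 2π·f = 2π·1.35e+04 = 8.482e+04 rad/s.
Step 2 — Component impedances:
  R: Z = R = 2870 Ω
  C: Z = 1/(jωC) = -j/(ω·C) = 0 - j3815 Ω
Step 3 — Series combination: Z_total = R + C = 2870 - j3815 Ω = 4774∠-53.0° Ω.
Step 4 — Power factor: PF = cos(φ) = Re(Z)/|Z| = 2870/4774.2 = 0.6011.
Step 5 — Type: Im(Z) = -3815 ⇒ leading (phase φ = -53.0°).

PF = 0.6011 (leading, φ = -53.0°)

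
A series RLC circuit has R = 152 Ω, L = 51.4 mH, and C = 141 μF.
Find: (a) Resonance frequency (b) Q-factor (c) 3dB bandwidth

Step 1 — Resonance condition Im(Z)=0 gives ω₀ = 1/√(LC).
Step 2 — ω₀ = 1/√(0.0514·0.000141) = 371.5 rad/s.
Step 3 — f₀ = ω₀/(2π) = 59.12 Hz.
Step 4 — Series Q: Q = ω₀L/R = 371.5·0.0514/152 = 0.1256.
Step 5 — 3dB bandwidth: Δω = ω₀/Q = 2957 rad/s; BW = Δω/(2π) = 470.7 Hz.

(a) f₀ = 59.12 Hz  (b) Q = 0.1256  (c) BW = 470.7 Hz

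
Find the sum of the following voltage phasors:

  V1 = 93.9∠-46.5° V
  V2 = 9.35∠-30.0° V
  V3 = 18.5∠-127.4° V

Step 1 — Convert each phasor to rectangular form:
  V1 = 93.9·(cos(-46.5°) + j·sin(-46.5°)) = 64.64 - j68.11 V
  V2 = 9.35·(cos(-30.0°) + j·sin(-30.0°)) = 8.097 - j4.675 V
  V3 = 18.5·(cos(-127.4°) + j·sin(-127.4°)) = -11.24 - j14.7 V
Step 2 — Sum components: V_total = 61.5 - j87.48 V.
Step 3 — Convert to polar: |V_total| = 106.9 V, ∠V_total = -54.9°.

V_total = 106.9∠-54.9° V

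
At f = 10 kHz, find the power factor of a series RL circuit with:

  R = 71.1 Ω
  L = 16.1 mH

Step 1 — Angular frequency: ω = 2π·f = 2π·1e+04 = 6.283e+04 rad/s.
Step 2 — Component impedances:
  R: Z = R = 71.1 Ω
  L: Z = jωL = j·6.283e+04·0.0161 = 0 + j1012 Ω
Step 3 — Series combination: Z_total = R + L = 71.1 + j1012 Ω = 1014∠86.0° Ω.
Step 4 — Power factor: PF = cos(φ) = Re(Z)/|Z| = 71.1/1014.1 = 0.07011.
Step 5 — Type: Im(Z) = 1012 ⇒ lagging (phase φ = 86.0°).

PF = 0.07011 (lagging, φ = 86.0°)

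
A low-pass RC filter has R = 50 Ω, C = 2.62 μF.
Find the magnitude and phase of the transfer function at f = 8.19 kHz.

Step 1 — Angular frequency: ω = 2π·8190 = 5.146e+04 rad/s.
Step 2 — Transfer function: H(jω) = 1/(1 + jωRC).
Step 3 — Denominator: 1 + jωRC = 1 + j·5.146e+04·50·2.62e-06 = 1 + j6.741.
Step 4 — H = 0.02153 - j0.1451.
Step 5 — Magnitude: |H| = 0.1467 (-16.7 dB); phase: φ = -81.6°.

|H| = 0.1467 (-16.7 dB), φ = -81.6°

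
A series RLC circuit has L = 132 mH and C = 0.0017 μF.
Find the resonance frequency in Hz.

Step 1 — Resonance condition Im(Z)=0 gives ω₀ = 1/√(LC).
Step 2 — ω₀ = 1/√(0.132·1.7e-09) = 6.676e+04 rad/s.
Step 3 — f₀ = ω₀/(2π) = 1.062e+04 Hz.

f₀ = 1.062e+04 Hz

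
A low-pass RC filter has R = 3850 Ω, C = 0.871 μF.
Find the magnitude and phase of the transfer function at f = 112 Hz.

Step 1 — Angular frequency: ω = 2π·112 = 703.7 rad/s.
Step 2 — Transfer function: H(jω) = 1/(1 + jωRC).
Step 3 — Denominator: 1 + jωRC = 1 + j·703.7·3850·8.71e-07 = 1 + j2.36.
Step 4 — H = 0.1522 - j0.3593.
Step 5 — Magnitude: |H| = 0.3902 (-8.2 dB); phase: φ = -67.0°.

|H| = 0.3902 (-8.2 dB), φ = -67.0°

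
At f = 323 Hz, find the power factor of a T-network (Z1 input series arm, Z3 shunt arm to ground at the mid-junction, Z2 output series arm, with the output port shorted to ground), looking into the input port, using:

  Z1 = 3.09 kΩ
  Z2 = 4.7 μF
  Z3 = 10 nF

Step 1 — Angular frequency: ω = 2π·f = 2π·323 = 2029 rad/s.
Step 2 — Component impedances:
  Z1: Z = R = 3090 Ω
  Z2: Z = 1/(jωC) = -j/(ω·C) = 0 - j104.8 Ω
  Z3: Z = 1/(jωC) = -j/(ω·C) = 0 - j4.927e+04 Ω
Step 3 — With the output port shorted to ground, the output series arm Z2 runs from the junction to ground; the shunt arm Z3 also runs from the junction to ground. They appear in parallel: Z3 || Z2 = 0 - j104.6 Ω.
Step 4 — Series with input arm Z1: Z_in = Z1 + (Z3 || Z2) = 3090 - j104.6 Ω = 3092∠-1.9° Ω.
Step 5 — Power factor: PF = cos(φ) = Re(Z)/|Z| = 3090/3092 = 0.9994.
Step 6 — Type: Im(Z) = -104.6 ⇒ leading (phase φ = -1.9°).

PF = 0.9994 (leading, φ = -1.9°)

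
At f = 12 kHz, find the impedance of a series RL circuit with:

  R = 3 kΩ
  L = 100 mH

Step 1 — Angular frequency: ω = 2π·f = 2π·1.2e+04 = 7.54e+04 rad/s.
Step 2 — Component impedances:
  R: Z = R = 3000 Ω
  L: Z = jωL = j·7.54e+04·0.1 = 0 + j7540 Ω
Step 3 — Series combination: Z_total = R + L = 3000 + j7540 Ω = 8115∠68.3° Ω.

Z = 3000 + j7540 Ω = 8115∠68.3° Ω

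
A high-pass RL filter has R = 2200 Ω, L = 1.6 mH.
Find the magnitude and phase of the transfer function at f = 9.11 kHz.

Step 1 — Angular frequency: ω = 2π·9110 = 5.724e+04 rad/s.
Step 2 — Transfer function: H(jω) = jωL/(R + jωL).
Step 3 — Numerator jωL = j·91.58; denominator R + jωL = 2200 + j91.58.
Step 4 — H = 0.00173 + j0.04156.
Step 5 — Magnitude: |H| = 0.04159 (-27.6 dB); phase: φ = 87.6°.

|H| = 0.04159 (-27.6 dB), φ = 87.6°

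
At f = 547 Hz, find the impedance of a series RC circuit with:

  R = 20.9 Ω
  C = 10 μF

Step 1 — Angular frequency: ω = 2π·f = 2π·547 = 3437 rad/s.
Step 2 — Component impedances:
  R: Z = R = 20.9 Ω
  C: Z = 1/(jωC) = -j/(ω·C) = 0 - j29.1 Ω
Step 3 — Series combination: Z_total = R + C = 20.9 - j29.1 Ω = 35.82∠-54.3° Ω.

Z = 20.9 - j29.1 Ω = 35.82∠-54.3° Ω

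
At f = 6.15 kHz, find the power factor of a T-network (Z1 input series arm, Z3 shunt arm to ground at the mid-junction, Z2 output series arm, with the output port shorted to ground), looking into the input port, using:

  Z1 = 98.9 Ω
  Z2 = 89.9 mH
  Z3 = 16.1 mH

Step 1 — Angular frequency: ω = 2π·f = 2π·6150 = 3.864e+04 rad/s.
Step 2 — Component impedances:
  Z1: Z = R = 98.9 Ω
  Z2: Z = jωL = j·3.864e+04·0.0899 = 0 + j3474 Ω
  Z3: Z = jωL = j·3.864e+04·0.0161 = 0 + j622.1 Ω
Step 3 — With the output port shorted to ground, the output series arm Z2 runs from the junction to ground; the shunt arm Z3 also runs from the junction to ground. They appear in parallel: Z3 || Z2 = 0 + j527.6 Ω.
Step 4 — Series with input arm Z1: Z_in = Z1 + (Z3 || Z2) = 98.9 + j527.6 Ω = 536.8∠79.4° Ω.
Step 5 — Power factor: PF = cos(φ) = Re(Z)/|Z| = 98.9/536.8 = 0.1842.
Step 6 — Type: Im(Z) = 527.6 ⇒ lagging (phase φ = 79.4°).

PF = 0.1842 (lagging, φ = 79.4°)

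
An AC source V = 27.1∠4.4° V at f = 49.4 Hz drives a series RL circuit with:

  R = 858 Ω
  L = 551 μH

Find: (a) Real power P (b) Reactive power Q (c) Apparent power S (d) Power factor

Step 1 — Angular frequency: ω = 2π·f = 2π·49.4 = 310.4 rad/s.
Step 2 — Component impedances:
  R: Z = R = 858 Ω
  L: Z = jωL = j·310.4·0.000551 = 0 + j0.171 Ω
Step 3 — Series combination: Z_total = R + L = 858 + j0.171 Ω = 858∠0.0° Ω.
Step 4 — Source phasor: V = 27.1∠4.4° V = 27.02 + j2.079 V.
Step 5 — Current: I = V / Z = 0.03149 + j0.002417 A = 0.03159∠4.4° A.
Step 6 — Complex power: S = V·I* = 0.856 + j0.0001706 VA.
Step 7 — Real power: P = Re(S) = 0.856 W.
Step 8 — Reactive power: Q = Im(S) = 0.0001706 VAR.
Step 9 — Apparent power: |S| = 0.856 VA.
Step 10 — Power factor: PF = P/|S| = 1 (lagging).

(a) P = 0.856 W  (b) Q = 0.0001706 VAR  (c) S = 0.856 VA  (d) PF = 1 (lagging)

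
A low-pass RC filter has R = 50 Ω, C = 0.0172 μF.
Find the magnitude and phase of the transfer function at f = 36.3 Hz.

Step 1 — Angular frequency: ω = 2π·36.3 = 228.1 rad/s.
Step 2 — Transfer function: H(jω) = 1/(1 + jωRC).
Step 3 — Denominator: 1 + jωRC = 1 + j·228.1·50·1.72e-08 = 1 + j0.0001961.
Step 4 — H = 1 - j0.0001961.
Step 5 — Magnitude: |H| = 1 (-0.0 dB); phase: φ = -0.0°.

|H| = 1 (-0.0 dB), φ = -0.0°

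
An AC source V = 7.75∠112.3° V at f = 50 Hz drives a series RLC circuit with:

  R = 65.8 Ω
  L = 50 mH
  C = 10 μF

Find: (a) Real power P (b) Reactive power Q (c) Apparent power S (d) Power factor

Step 1 — Angular frequency: ω = 2π·f = 2π·50 = 314.2 rad/s.
Step 2 — Component impedances:
  R: Z = R = 65.8 Ω
  L: Z = jωL = j·314.2·0.05 = 0 + j15.71 Ω
  C: Z = 1/(jωC) = -j/(ω·C) = 0 - j318.3 Ω
Step 3 — Series combination: Z_total = R + L + C = 65.8 - j302.6 Ω = 309.7∠-77.7° Ω.
Step 4 — Source phasor: V = 7.75∠112.3° V = -2.941 + j7.17 V.
Step 5 — Current: I = V / Z = -0.02464 - j0.00436 A = 0.02503∠-170.0° A.
Step 6 — Complex power: S = V·I* = 0.04121 - j0.1895 VA.
Step 7 — Real power: P = Re(S) = 0.04121 W.
Step 8 — Reactive power: Q = Im(S) = -0.1895 VAR.
Step 9 — Apparent power: |S| = 0.194 VA.
Step 10 — Power factor: PF = P/|S| = 0.2125 (leading).

(a) P = 0.04121 W  (b) Q = -0.1895 VAR  (c) S = 0.194 VA  (d) PF = 0.2125 (leading)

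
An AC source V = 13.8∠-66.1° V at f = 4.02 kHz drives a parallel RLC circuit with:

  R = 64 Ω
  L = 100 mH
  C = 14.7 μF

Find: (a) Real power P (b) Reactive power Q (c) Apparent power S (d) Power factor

Step 1 — Angular frequency: ω = 2π·f = 2π·4020 = 2.526e+04 rad/s.
Step 2 — Component impedances:
  R: Z = R = 64 Ω
  L: Z = jωL = j·2.526e+04·0.1 = 0 + j2526 Ω
  C: Z = 1/(jωC) = -j/(ω·C) = 0 - j2.693 Ω
Step 3 — Parallel combination: 1/Z_total = 1/R + 1/L + 1/C; Z_total = 0.1134 - j2.691 Ω = 2.694∠-87.6° Ω.
Step 4 — Source phasor: V = 13.8∠-66.1° V = 5.591 - j12.62 V.
Step 5 — Current: I = V / Z = 4.767 + j1.877 A = 5.123∠21.5° A.
Step 6 — Complex power: S = V·I* = 2.976 - j70.63 VA.
Step 7 — Real power: P = Re(S) = 2.976 W.
Step 8 — Reactive power: Q = Im(S) = -70.63 VAR.
Step 9 — Apparent power: |S| = 70.7 VA.
Step 10 — Power factor: PF = P/|S| = 0.04209 (leading).

(a) P = 2.976 W  (b) Q = -70.63 VAR  (c) S = 70.7 VA  (d) PF = 0.04209 (leading)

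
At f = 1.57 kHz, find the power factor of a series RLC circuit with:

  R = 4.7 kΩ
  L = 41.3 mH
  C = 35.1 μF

Step 1 — Angular frequency: ω = 2π·f = 2π·1570 = 9865 rad/s.
Step 2 — Component impedances:
  R: Z = R = 4700 Ω
  L: Z = jωL = j·9865·0.0413 = 0 + j407.4 Ω
  C: Z = 1/(jωC) = -j/(ω·C) = 0 - j2.888 Ω
Step 3 — Series combination: Z_total = R + L + C = 4700 + j404.5 Ω = 4717∠4.9° Ω.
Step 4 — Power factor: PF = cos(φ) = Re(Z)/|Z| = 4700/4717.4 = 0.9963.
Step 5 — Type: Im(Z) = 404.5 ⇒ lagging (phase φ = 4.9°).

PF = 0.9963 (lagging, φ = 4.9°)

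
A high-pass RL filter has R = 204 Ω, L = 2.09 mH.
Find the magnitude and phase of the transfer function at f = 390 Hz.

Step 1 — Angular frequency: ω = 2π·390 = 2450 rad/s.
Step 2 — Transfer function: H(jω) = jωL/(R + jωL).
Step 3 — Numerator jωL = j·5.121; denominator R + jωL = 204 + j5.121.
Step 4 — H = 0.0006299 + j0.02509.
Step 5 — Magnitude: |H| = 0.0251 (-32.0 dB); phase: φ = 88.6°.

|H| = 0.0251 (-32.0 dB), φ = 88.6°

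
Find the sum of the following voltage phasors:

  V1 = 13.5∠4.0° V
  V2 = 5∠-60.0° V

Step 1 — Convert each phasor to rectangular form:
  V1 = 13.5·(cos(4.0°) + j·sin(4.0°)) = 13.47 + j0.9417 V
  V2 = 5·(cos(-60.0°) + j·sin(-60.0°)) = 2.5 - j4.33 V
Step 2 — Sum components: V_total = 15.97 - j3.388 V.
Step 3 — Convert to polar: |V_total| = 16.32 V, ∠V_total = -12.0°.

V_total = 16.32∠-12.0° V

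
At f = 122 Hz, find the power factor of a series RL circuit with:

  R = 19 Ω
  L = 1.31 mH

Step 1 — Angular frequency: ω = 2π·f = 2π·122 = 766.5 rad/s.
Step 2 — Component impedances:
  R: Z = R = 19 Ω
  L: Z = jωL = j·766.5·0.00131 = 0 + j1.004 Ω
Step 3 — Series combination: Z_total = R + L = 19 + j1.004 Ω = 19.03∠3.0° Ω.
Step 4 — Power factor: PF = cos(φ) = Re(Z)/|Z| = 19/19.027 = 0.9986.
Step 5 — Type: Im(Z) = 1.004 ⇒ lagging (phase φ = 3.0°).

PF = 0.9986 (lagging, φ = 3.0°)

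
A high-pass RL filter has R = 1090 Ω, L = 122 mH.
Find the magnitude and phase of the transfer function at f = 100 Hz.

Step 1 — Angular frequency: ω = 2π·100 = 628.3 rad/s.
Step 2 — Transfer function: H(jω) = jωL/(R + jωL).
Step 3 — Numerator jωL = j·76.65; denominator R + jωL = 1090 + j76.65.
Step 4 — H = 0.004921 + j0.06998.
Step 5 — Magnitude: |H| = 0.07015 (-23.1 dB); phase: φ = 86.0°.

|H| = 0.07015 (-23.1 dB), φ = 86.0°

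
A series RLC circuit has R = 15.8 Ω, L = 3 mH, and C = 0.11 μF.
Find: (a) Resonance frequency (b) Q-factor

Step 1 — Resonance condition Im(Z)=0 gives ω₀ = 1/√(LC).
Step 2 — ω₀ = 1/√(0.003·1.1e-07) = 5.505e+04 rad/s.
Step 3 — f₀ = ω₀/(2π) = 8761 Hz.
Step 4 — Series Q: Q = ω₀L/R = 5.505e+04·0.003/15.8 = 10.45.

(a) f₀ = 8761 Hz  (b) Q = 10.45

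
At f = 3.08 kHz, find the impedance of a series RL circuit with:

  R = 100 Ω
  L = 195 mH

Step 1 — Angular frequency: ω = 2π·f = 2π·3080 = 1.935e+04 rad/s.
Step 2 — Component impedances:
  R: Z = R = 100 Ω
  L: Z = jωL = j·1.935e+04·0.195 = 0 + j3774 Ω
Step 3 — Series combination: Z_total = R + L = 100 + j3774 Ω = 3775∠88.5° Ω.

Z = 100 + j3774 Ω = 3775∠88.5° Ω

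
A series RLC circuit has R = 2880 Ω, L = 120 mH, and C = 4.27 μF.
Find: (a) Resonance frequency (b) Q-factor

Step 1 — Resonance condition Im(Z)=0 gives ω₀ = 1/√(LC).
Step 2 — ω₀ = 1/√(0.12·4.27e-06) = 1397 rad/s.
Step 3 — f₀ = ω₀/(2π) = 222.3 Hz.
Step 4 — Series Q: Q = ω₀L/R = 1397·0.12/2880 = 0.05821.

(a) f₀ = 222.3 Hz  (b) Q = 0.05821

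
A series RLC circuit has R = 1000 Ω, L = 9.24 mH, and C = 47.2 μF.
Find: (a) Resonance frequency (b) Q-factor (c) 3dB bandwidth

Step 1 — Resonance condition Im(Z)=0 gives ω₀ = 1/√(LC).
Step 2 — ω₀ = 1/√(0.00924·4.72e-05) = 1514 rad/s.
Step 3 — f₀ = ω₀/(2π) = 241 Hz.
Step 4 — Series Q: Q = ω₀L/R = 1514·0.00924/1000 = 0.01399.
Step 5 — 3dB bandwidth: Δω = ω₀/Q = 1.082e+05 rad/s; BW = Δω/(2π) = 1.722e+04 Hz.

(a) f₀ = 241 Hz  (b) Q = 0.01399  (c) BW = 1.722e+04 Hz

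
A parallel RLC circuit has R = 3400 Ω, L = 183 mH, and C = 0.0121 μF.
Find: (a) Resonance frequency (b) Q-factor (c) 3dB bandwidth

Step 1 — Resonance: ω₀ = 1/√(LC) = 1/√(0.183·1.21e-08) = 2.125e+04 rad/s.
Step 2 — f₀ = ω₀/(2π) = 3382 Hz.
Step 3 — Parallel Q: Q = R/(ω₀L) = 3400/(2.125e+04·0.183) = 0.8743.
Step 4 — Bandwidth: Δω = ω₀/Q = 2.431e+04 rad/s; BW = Δω/(2π) = 3869 Hz.

(a) f₀ = 3382 Hz  (b) Q = 0.8743  (c) BW = 3869 Hz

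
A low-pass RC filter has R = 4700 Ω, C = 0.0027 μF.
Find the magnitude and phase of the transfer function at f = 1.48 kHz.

Step 1 — Angular frequency: ω = 2π·1480 = 9299 rad/s.
Step 2 — Transfer function: H(jω) = 1/(1 + jωRC).
Step 3 — Denominator: 1 + jωRC = 1 + j·9299·4700·2.7e-09 = 1 + j0.118.
Step 4 — H = 0.9863 - j0.1164.
Step 5 — Magnitude: |H| = 0.9931 (-0.1 dB); phase: φ = -6.7°.

|H| = 0.9931 (-0.1 dB), φ = -6.7°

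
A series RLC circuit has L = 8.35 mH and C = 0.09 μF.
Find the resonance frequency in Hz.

Step 1 — Resonance condition Im(Z)=0 gives ω₀ = 1/√(LC).
Step 2 — ω₀ = 1/√(0.00835·9e-08) = 3.648e+04 rad/s.
Step 3 — f₀ = ω₀/(2π) = 5806 Hz.

f₀ = 5806 Hz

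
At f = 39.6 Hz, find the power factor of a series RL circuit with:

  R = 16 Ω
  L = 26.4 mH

Step 1 — Angular frequency: ω = 2π·f = 2π·39.6 = 248.8 rad/s.
Step 2 — Component impedances:
  R: Z = R = 16 Ω
  L: Z = jωL = j·248.8·0.0264 = 0 + j6.569 Ω
Step 3 — Series combination: Z_total = R + L = 16 + j6.569 Ω = 17.3∠22.3° Ω.
Step 4 — Power factor: PF = cos(φ) = Re(Z)/|Z| = 16/17.296 = 0.9251.
Step 5 — Type: Im(Z) = 6.569 ⇒ lagging (phase φ = 22.3°).

PF = 0.9251 (lagging, φ = 22.3°)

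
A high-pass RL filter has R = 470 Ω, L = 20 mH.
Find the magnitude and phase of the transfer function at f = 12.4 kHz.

Step 1 — Angular frequency: ω = 2π·1.24e+04 = 7.791e+04 rad/s.
Step 2 — Transfer function: H(jω) = jωL/(R + jωL).
Step 3 — Numerator jωL = j·1558; denominator R + jωL = 470 + j1558.
Step 4 — H = 0.9166 + j0.2765.
Step 5 — Magnitude: |H| = 0.9574 (-0.4 dB); phase: φ = 16.8°.

|H| = 0.9574 (-0.4 dB), φ = 16.8°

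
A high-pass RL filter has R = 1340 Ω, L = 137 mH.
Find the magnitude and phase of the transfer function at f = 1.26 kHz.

Step 1 — Angular frequency: ω = 2π·1260 = 7917 rad/s.
Step 2 — Transfer function: H(jω) = jωL/(R + jωL).
Step 3 — Numerator jωL = j·1085; denominator R + jωL = 1340 + j1085.
Step 4 — H = 0.3958 + j0.489.
Step 5 — Magnitude: |H| = 0.6291 (-4.0 dB); phase: φ = 51.0°.

|H| = 0.6291 (-4.0 dB), φ = 51.0°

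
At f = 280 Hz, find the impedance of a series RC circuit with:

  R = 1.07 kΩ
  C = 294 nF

Step 1 — Angular frequency: ω = 2π·f = 2π·280 = 1759 rad/s.
Step 2 — Component impedances:
  R: Z = R = 1070 Ω
  C: Z = 1/(jωC) = -j/(ω·C) = 0 - j1933 Ω
Step 3 — Series combination: Z_total = R + C = 1070 - j1933 Ω = 2210∠-61.0° Ω.

Z = 1070 - j1933 Ω = 2210∠-61.0° Ω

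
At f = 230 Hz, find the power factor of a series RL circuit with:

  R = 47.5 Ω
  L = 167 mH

Step 1 — Angular frequency: ω = 2π·f = 2π·230 = 1445 rad/s.
Step 2 — Component impedances:
  R: Z = R = 47.5 Ω
  L: Z = jωL = j·1445·0.167 = 0 + j241.3 Ω
Step 3 — Series combination: Z_total = R + L = 47.5 + j241.3 Ω = 246∠78.9° Ω.
Step 4 — Power factor: PF = cos(φ) = Re(Z)/|Z| = 47.5/246 = 0.1931.
Step 5 — Type: Im(Z) = 241.3 ⇒ lagging (phase φ = 78.9°).

PF = 0.1931 (lagging, φ = 78.9°)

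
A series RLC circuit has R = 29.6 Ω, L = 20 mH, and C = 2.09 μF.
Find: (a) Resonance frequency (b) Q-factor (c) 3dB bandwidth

Step 1 — Resonance: ω₀ = 1/√(LC) = 1/√(0.02·2.09e-06) = 4891 rad/s.
Step 2 — f₀ = ω₀/(2π) = 778.5 Hz.
Step 3 — Series Q: Q = ω₀L/R = 4891·0.02/29.6 = 3.305.
Step 4 — Bandwidth: Δω = ω₀/Q = 1480 rad/s; BW = Δω/(2π) = 235.5 Hz.

(a) f₀ = 778.5 Hz  (b) Q = 3.305  (c) BW = 235.5 Hz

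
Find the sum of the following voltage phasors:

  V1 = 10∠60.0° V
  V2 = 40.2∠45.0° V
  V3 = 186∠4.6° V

Step 1 — Convert each phasor to rectangular form:
  V1 = 10·(cos(60.0°) + j·sin(60.0°)) = 5 + j8.66 V
  V2 = 40.2·(cos(45.0°) + j·sin(45.0°)) = 28.43 + j28.43 V
  V3 = 186·(cos(4.6°) + j·sin(4.6°)) = 185.4 + j14.92 V
Step 2 — Sum components: V_total = 218.8 + j52 V.
Step 3 — Convert to polar: |V_total| = 224.9 V, ∠V_total = 13.4°.

V_total = 224.9∠13.4° V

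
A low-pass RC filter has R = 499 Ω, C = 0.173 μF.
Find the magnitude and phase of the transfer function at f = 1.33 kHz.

Step 1 — Angular frequency: ω = 2π·1330 = 8357 rad/s.
Step 2 — Transfer function: H(jω) = 1/(1 + jωRC).
Step 3 — Denominator: 1 + jωRC = 1 + j·8357·499·1.73e-07 = 1 + j0.7214.
Step 4 — H = 0.6577 - j0.4745.
Step 5 — Magnitude: |H| = 0.811 (-1.8 dB); phase: φ = -35.8°.

|H| = 0.811 (-1.8 dB), φ = -35.8°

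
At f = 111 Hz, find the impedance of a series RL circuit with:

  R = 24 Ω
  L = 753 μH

Step 1 — Angular frequency: ω = 2π·f = 2π·111 = 697.4 rad/s.
Step 2 — Component impedances:
  R: Z = R = 24 Ω
  L: Z = jωL = j·697.4·0.000753 = 0 + j0.5252 Ω
Step 3 — Series combination: Z_total = R + L = 24 + j0.5252 Ω = 24.01∠1.3° Ω.

Z = 24 + j0.5252 Ω = 24.01∠1.3° Ω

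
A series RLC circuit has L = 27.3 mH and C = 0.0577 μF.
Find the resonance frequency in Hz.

Step 1 — Resonance condition Im(Z)=0 gives ω₀ = 1/√(LC).
Step 2 — ω₀ = 1/√(0.0273·5.77e-08) = 2.52e+04 rad/s.
Step 3 — f₀ = ω₀/(2π) = 4010 Hz.

f₀ = 4010 Hz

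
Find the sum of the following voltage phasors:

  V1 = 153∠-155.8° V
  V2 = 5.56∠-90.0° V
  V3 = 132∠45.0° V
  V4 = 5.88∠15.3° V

Step 1 — Convert each phasor to rectangular form:
  V1 = 153·(cos(-155.8°) + j·sin(-155.8°)) = -139.6 - j62.72 V
  V2 = 5.56·(cos(-90.0°) + j·sin(-90.0°)) = 0 - j5.56 V
  V3 = 132·(cos(45.0°) + j·sin(45.0°)) = 93.34 + j93.34 V
  V4 = 5.88·(cos(15.3°) + j·sin(15.3°)) = 5.672 + j1.552 V
Step 2 — Sum components: V_total = -40.54 + j26.61 V.
Step 3 — Convert to polar: |V_total| = 48.5 V, ∠V_total = 146.7°.

V_total = 48.5∠146.7° V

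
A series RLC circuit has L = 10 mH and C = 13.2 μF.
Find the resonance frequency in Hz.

Step 1 — Resonance condition Im(Z)=0 gives ω₀ = 1/√(LC).
Step 2 — ω₀ = 1/√(0.01·1.32e-05) = 2752 rad/s.
Step 3 — f₀ = ω₀/(2π) = 438.1 Hz.

f₀ = 438.1 Hz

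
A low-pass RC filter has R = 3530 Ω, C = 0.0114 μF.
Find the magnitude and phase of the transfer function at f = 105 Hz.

Step 1 — Angular frequency: ω = 2π·105 = 659.7 rad/s.
Step 2 — Transfer function: H(jω) = 1/(1 + jωRC).
Step 3 — Denominator: 1 + jωRC = 1 + j·659.7·3530·1.14e-08 = 1 + j0.02655.
Step 4 — H = 0.9993 - j0.02653.
Step 5 — Magnitude: |H| = 0.9996 (-0.0 dB); phase: φ = -1.5°.

|H| = 0.9996 (-0.0 dB), φ = -1.5°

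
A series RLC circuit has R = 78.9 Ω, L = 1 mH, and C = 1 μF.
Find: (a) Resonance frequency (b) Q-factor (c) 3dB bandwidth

Step 1 — Resonance condition Im(Z)=0 gives ω₀ = 1/√(LC).
Step 2 — ω₀ = 1/√(0.001·1e-06) = 3.162e+04 rad/s.
Step 3 — f₀ = ω₀/(2π) = 5033 Hz.
Step 4 — Series Q: Q = ω₀L/R = 3.162e+04·0.001/78.9 = 0.4008.
Step 5 — 3dB bandwidth: Δω = ω₀/Q = 7.89e+04 rad/s; BW = Δω/(2π) = 1.256e+04 Hz.

(a) f₀ = 5033 Hz  (b) Q = 0.4008  (c) BW = 1.256e+04 Hz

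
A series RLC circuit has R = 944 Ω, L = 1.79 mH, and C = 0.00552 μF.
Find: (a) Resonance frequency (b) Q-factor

Step 1 — Resonance condition Im(Z)=0 gives ω₀ = 1/√(LC).
Step 2 — ω₀ = 1/√(0.00179·5.52e-09) = 3.181e+05 rad/s.
Step 3 — f₀ = ω₀/(2π) = 5.063e+04 Hz.
Step 4 — Series Q: Q = ω₀L/R = 3.181e+05·0.00179/944 = 0.6032.

(a) f₀ = 5.063e+04 Hz  (b) Q = 0.6032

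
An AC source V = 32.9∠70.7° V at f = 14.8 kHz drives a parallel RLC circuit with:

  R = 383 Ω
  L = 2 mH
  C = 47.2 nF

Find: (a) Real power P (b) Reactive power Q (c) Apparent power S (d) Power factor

Step 1 — Angular frequency: ω = 2π·f = 2π·1.48e+04 = 9.299e+04 rad/s.
Step 2 — Component impedances:
  R: Z = R = 383 Ω
  L: Z = jωL = j·9.299e+04·0.002 = 0 + j186 Ω
  C: Z = 1/(jωC) = -j/(ω·C) = 0 - j227.8 Ω
Step 3 — Parallel combination: 1/Z_total = 1/R + 1/L + 1/C; Z_total = 335.1 + j126.7 Ω = 358.2∠20.7° Ω.
Step 4 — Source phasor: V = 32.9∠70.7° V = 10.87 + j31.05 V.
Step 5 — Current: I = V / Z = 0.05906 + j0.07033 A = 0.09184∠50.0° A.
Step 6 — Complex power: S = V·I* = 2.826 + j1.069 VA.
Step 7 — Real power: P = Re(S) = 2.826 W.
Step 8 — Reactive power: Q = Im(S) = 1.069 VAR.
Step 9 — Apparent power: |S| = 3.022 VA.
Step 10 — Power factor: PF = P/|S| = 0.9353 (lagging).

(a) P = 2.826 W  (b) Q = 1.069 VAR  (c) S = 3.022 VA  (d) PF = 0.9353 (lagging)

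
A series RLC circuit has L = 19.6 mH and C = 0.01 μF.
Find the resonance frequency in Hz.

Step 1 — Resonance condition Im(Z)=0 gives ω₀ = 1/√(LC).
Step 2 — ω₀ = 1/√(0.0196·1e-08) = 7.143e+04 rad/s.
Step 3 — f₀ = ω₀/(2π) = 1.137e+04 Hz.

f₀ = 1.137e+04 Hz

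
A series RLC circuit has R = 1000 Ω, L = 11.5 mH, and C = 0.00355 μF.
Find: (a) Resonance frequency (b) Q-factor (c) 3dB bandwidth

Step 1 — Resonance condition Im(Z)=0 gives ω₀ = 1/√(LC).
Step 2 — ω₀ = 1/√(0.0115·3.55e-09) = 1.565e+05 rad/s.
Step 3 — f₀ = ω₀/(2π) = 2.491e+04 Hz.
Step 4 — Series Q: Q = ω₀L/R = 1.565e+05·0.0115/1000 = 1.8.
Step 5 — 3dB bandwidth: Δω = ω₀/Q = 8.696e+04 rad/s; BW = Δω/(2π) = 1.384e+04 Hz.

(a) f₀ = 2.491e+04 Hz  (b) Q = 1.8  (c) BW = 1.384e+04 Hz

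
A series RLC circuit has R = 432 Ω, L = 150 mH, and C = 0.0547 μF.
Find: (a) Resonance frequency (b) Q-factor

Step 1 — Resonance condition Im(Z)=0 gives ω₀ = 1/√(LC).
Step 2 — ω₀ = 1/√(0.15·5.47e-08) = 1.104e+04 rad/s.
Step 3 — f₀ = ω₀/(2π) = 1757 Hz.
Step 4 — Series Q: Q = ω₀L/R = 1.104e+04·0.15/432 = 3.833.

(a) f₀ = 1757 Hz  (b) Q = 3.833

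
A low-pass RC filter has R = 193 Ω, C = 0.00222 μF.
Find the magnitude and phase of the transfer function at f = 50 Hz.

Step 1 — Angular frequency: ω = 2π·50 = 314.2 rad/s.
Step 2 — Transfer function: H(jω) = 1/(1 + jωRC).
Step 3 — Denominator: 1 + jωRC = 1 + j·314.2·193·2.22e-09 = 1 + j0.0001346.
Step 4 — H = 1 - j0.0001346.
Step 5 — Magnitude: |H| = 1 (-0.0 dB); phase: φ = -0.0°.

|H| = 1 (-0.0 dB), φ = -0.0°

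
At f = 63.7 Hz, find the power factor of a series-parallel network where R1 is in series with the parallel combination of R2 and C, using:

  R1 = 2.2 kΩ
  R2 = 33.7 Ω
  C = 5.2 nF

Step 1 — Angular frequency: ω = 2π·f = 2π·63.7 = 400.2 rad/s.
Step 2 — Component impedances:
  R1: Z = R = 2200 Ω
  R2: Z = R = 33.7 Ω
  C: Z = 1/(jωC) = -j/(ω·C) = 0 - j4.805e+05 Ω
Step 3 — Parallel branch: R2 || C = 1/(1/R2 + 1/C) = 33.7 - j0.002364 Ω.
Step 4 — Series with R1: Z_total = R1 + (R2 || C) = 2234 - j0.002364 Ω = 2234∠-0.0° Ω.
Step 5 — Power factor: PF = cos(φ) = Re(Z)/|Z| = 2234/2234 = 1.
Step 6 — Type: Im(Z) = -0.002364 ⇒ leading (phase φ = -0.0°).

PF = 1 (leading, φ = -0.0°)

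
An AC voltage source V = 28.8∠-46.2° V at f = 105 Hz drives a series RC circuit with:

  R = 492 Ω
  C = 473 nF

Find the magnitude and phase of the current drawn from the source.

Step 1 — Angular frequency: ω = 2π·f = 2π·105 = 659.7 rad/s.
Step 2 — Component impedances:
  R: Z = R = 492 Ω
  C: Z = 1/(jωC) = -j/(ω·C) = 0 - j3205 Ω
Step 3 — Series combination: Z_total = R + C = 492 - j3205 Ω = 3242∠-81.3° Ω.
Step 4 — Source phasor: V = 28.8∠-46.2° V = 19.93 - j20.79 V.
Step 5 — Ohm's law: I = V / Z_total = (19.93 - j20.79) / (492 - j3205) = 0.00727 + j0.005104 A.
Step 6 — Convert to polar: |I| = 0.008883 A, ∠I = 35.1°.

I = 0.008883∠35.1° A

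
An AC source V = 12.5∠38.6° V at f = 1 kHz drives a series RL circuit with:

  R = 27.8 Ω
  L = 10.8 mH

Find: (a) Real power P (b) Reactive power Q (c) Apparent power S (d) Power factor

Step 1 — Angular frequency: ω = 2π·f = 2π·1000 = 6283 rad/s.
Step 2 — Component impedances:
  R: Z = R = 27.8 Ω
  L: Z = jωL = j·6283·0.0108 = 0 + j67.86 Ω
Step 3 — Series combination: Z_total = R + L = 27.8 + j67.86 Ω = 73.33∠67.7° Ω.
Step 4 — Source phasor: V = 12.5∠38.6° V = 9.769 + j7.798 V.
Step 5 — Current: I = V / Z = 0.1489 - j0.08296 A = 0.1705∠-29.1° A.
Step 6 — Complex power: S = V·I* = 0.8077 + j1.972 VA.
Step 7 — Real power: P = Re(S) = 0.8077 W.
Step 8 — Reactive power: Q = Im(S) = 1.972 VAR.
Step 9 — Apparent power: |S| = 2.131 VA.
Step 10 — Power factor: PF = P/|S| = 0.3791 (lagging).

(a) P = 0.8077 W  (b) Q = 1.972 VAR  (c) S = 2.131 VA  (d) PF = 0.3791 (lagging)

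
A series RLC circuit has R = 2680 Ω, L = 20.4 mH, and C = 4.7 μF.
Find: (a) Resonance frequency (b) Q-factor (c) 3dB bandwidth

Step 1 — Resonance: ω₀ = 1/√(LC) = 1/√(0.0204·4.7e-06) = 3230 rad/s.
Step 2 — f₀ = ω₀/(2π) = 514 Hz.
Step 3 — Series Q: Q = ω₀L/R = 3230·0.0204/2680 = 0.02458.
Step 4 — Bandwidth: Δω = ω₀/Q = 1.314e+05 rad/s; BW = Δω/(2π) = 2.091e+04 Hz.

(a) f₀ = 514 Hz  (b) Q = 0.02458  (c) BW = 2.091e+04 Hz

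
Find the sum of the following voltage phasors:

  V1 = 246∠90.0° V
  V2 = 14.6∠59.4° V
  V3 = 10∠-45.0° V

Step 1 — Convert each phasor to rectangular form:
  V1 = 246·(cos(90.0°) + j·sin(90.0°)) = 0 + j246 V
  V2 = 14.6·(cos(59.4°) + j·sin(59.4°)) = 7.432 + j12.57 V
  V3 = 10·(cos(-45.0°) + j·sin(-45.0°)) = 7.071 - j7.071 V
Step 2 — Sum components: V_total = 14.5 + j251.5 V.
Step 3 — Convert to polar: |V_total| = 251.9 V, ∠V_total = 86.7°.

V_total = 251.9∠86.7° V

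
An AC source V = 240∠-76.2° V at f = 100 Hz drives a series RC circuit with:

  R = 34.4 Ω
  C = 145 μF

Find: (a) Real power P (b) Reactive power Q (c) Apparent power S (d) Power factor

Step 1 — Angular frequency: ω = 2π·f = 2π·100 = 628.3 rad/s.
Step 2 — Component impedances:
  R: Z = R = 34.4 Ω
  C: Z = 1/(jωC) = -j/(ω·C) = 0 - j10.98 Ω
Step 3 — Series combination: Z_total = R + C = 34.4 - j10.98 Ω = 36.11∠-17.7° Ω.
Step 4 — Source phasor: V = 240∠-76.2° V = 57.25 - j233.1 V.
Step 5 — Current: I = V / Z = 3.473 - j5.667 A = 6.647∠-58.5° A.
Step 6 — Complex power: S = V·I* = 1520 - j484.9 VA.
Step 7 — Real power: P = Re(S) = 1520 W.
Step 8 — Reactive power: Q = Im(S) = -484.9 VAR.
Step 9 — Apparent power: |S| = 1595 VA.
Step 10 — Power factor: PF = P/|S| = 0.9527 (leading).

(a) P = 1520 W  (b) Q = -484.9 VAR  (c) S = 1595 VA  (d) PF = 0.9527 (leading)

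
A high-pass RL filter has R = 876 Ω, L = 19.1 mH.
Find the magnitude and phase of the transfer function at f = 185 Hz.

Step 1 — Angular frequency: ω = 2π·185 = 1162 rad/s.
Step 2 — Transfer function: H(jω) = jωL/(R + jωL).
Step 3 — Numerator jωL = j·22.2; denominator R + jωL = 876 + j22.2.
Step 4 — H = 0.0006419 + j0.02533.
Step 5 — Magnitude: |H| = 0.02534 (-31.9 dB); phase: φ = 88.5°.

|H| = 0.02534 (-31.9 dB), φ = 88.5°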